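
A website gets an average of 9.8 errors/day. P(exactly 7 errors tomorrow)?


Poisson(λ=9.8): P(X=7) = e^(-λ)×λ^k/k!
= e^(-9.8) × 9.8^7 / 7!
≈ 5.545159943e-05 × 8681255.33247 / 5040 ≈ 0.095514

P(X=7) ≈ 0.095514 ≈ 9.55%


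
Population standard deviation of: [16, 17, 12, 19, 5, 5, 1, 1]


Mean = 76/8 = 19/2
  (16-19/2)²=169/4
  (17-19/2)²=225/4
  (12-19/2)²=25/4
  (19-19/2)²=361/4
  (5-19/2)²=81/4
  (5-19/2)²=81/4
  (1-19/2)²=289/4
  (1-19/2)²=289/4
Σ(x-μ)² = 380
σ² = 380/8 = 95/2

σ = √(95/2) ≈ 6.8920


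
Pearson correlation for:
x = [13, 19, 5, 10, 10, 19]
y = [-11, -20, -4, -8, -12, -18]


n=6, Σx=76, Σy=-73, Σxy=-1085, Σx²=1116, Σy²=1069
r = (6×(-1085) - 76×(-73))/√((6×1116 - 76²)(6×1069 - (-73)²))
= -962/√(920×1085) = -962/√998200 ≈ -962/999.0996 ≈ -0.9629

r ≈ -0.9629


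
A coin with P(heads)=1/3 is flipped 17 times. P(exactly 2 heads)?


Binomial: P(X=2) = C(17,2)×p^2×(1-p)^15
= 136 × 1/9 × 32768/14348907 = 4456448/129140163

P(X=2) = 4456448/129140163 ≈ 3.45%


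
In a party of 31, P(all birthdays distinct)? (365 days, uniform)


P(all different) = Π(365-i)/365 for i=0..30
= (365/365)×(364/365)×...×(335/365)
= 0.269545

P ≈ 0.2695 ≈ 26.95%


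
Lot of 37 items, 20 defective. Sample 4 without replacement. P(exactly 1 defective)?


Hypergeometric: C(20,1)×C(17,3)/C(37,4)
= 20×680/66045 = 160/777

P(X=1) = 160/777 ≈ 20.59%


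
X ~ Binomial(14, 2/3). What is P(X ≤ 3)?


P(X ≤ 3) = Σ P(X=i) for i=0..3
P(X=0) = 1/4782969
P(X=1) = 28/4782969
P(X=2) = 364/4782969
P(X=3) = 2912/4782969
Sum = 3305/4782969

P(X ≤ 3) = 3305/4782969 ≈ 0.07%


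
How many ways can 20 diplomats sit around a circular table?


Circular arrangements of 20 distinct objects: fix one position to break rotational symmetry.
(n-1)! = 19! = 121645100408832000

121645100408832000


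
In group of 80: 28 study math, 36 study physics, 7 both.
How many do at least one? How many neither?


|A∪B| = 28+36-7 = 57
Neither = 80-57 = 23

At least one: 57; Neither: 23


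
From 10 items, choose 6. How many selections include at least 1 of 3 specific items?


Complement: C(10,6) - C(7,6) = 210 - 7 = 203

203


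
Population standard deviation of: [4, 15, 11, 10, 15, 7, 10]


Mean = 72/7
  (4-72/7)²=1936/49
  (15-72/7)²=1089/49
  (11-72/7)²=25/49
  (10-72/7)²=4/49
  (15-72/7)²=1089/49
  (7-72/7)²=529/49
  (10-72/7)²=4/49
Σ(x-μ)² = 668/7
σ² = (668/7)/7 = 668/49

σ = √(668/49) ≈ 3.6922


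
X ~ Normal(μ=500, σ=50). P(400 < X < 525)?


z₁=(400-500)/50=-2.0, z₂=(525-500)/50=0.5
P = Φ(0.5) - Φ(-2.0) = 0.691462 - 0.022750 = 0.668712 ≈ 0.6687

P(400 < X < 525) ≈ 0.6687


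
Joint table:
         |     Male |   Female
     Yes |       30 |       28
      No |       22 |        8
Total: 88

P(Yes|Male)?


P(Yes|Male) = 30/(30+22) = 30/52 = 15/26

P = 15/26 ≈ 57.69%


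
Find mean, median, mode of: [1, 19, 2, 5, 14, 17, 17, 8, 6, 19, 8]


Sorted: [1, 2, 5, 6, 8, 8, 14, 17, 17, 19, 19]
Mean = 116/11
Median = 8
Freq: {1: 1, 19: 2, 2: 1, 5: 1, 14: 1, 17: 2, 8: 2, 6: 1}
Mode: [8, 17, 19]

Mean=116/11, Median=8, Mode=[8, 17, 19]


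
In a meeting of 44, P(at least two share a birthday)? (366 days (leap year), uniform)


P(all different) = Π(366-i)/366 for i=0..43
= 0.067633
P(match) = 1 - 0.067633 = 0.932367

P ≈ 0.9324 ≈ 93.24%


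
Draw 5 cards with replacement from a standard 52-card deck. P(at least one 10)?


P(not a 10) = 48/52 = 12/13
P(none in 5 draws) = (12/13)^5 = 248832/371293
P(≥1 10) = 1 - 248832/371293 = 122461/371293

P = 122461/371293 ≈ 32.98%


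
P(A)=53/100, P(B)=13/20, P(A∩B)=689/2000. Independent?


P(A)×P(B) = 689/2000
P(A∩B) = 689/2000
Equal ✓ → Independent

Yes, independent


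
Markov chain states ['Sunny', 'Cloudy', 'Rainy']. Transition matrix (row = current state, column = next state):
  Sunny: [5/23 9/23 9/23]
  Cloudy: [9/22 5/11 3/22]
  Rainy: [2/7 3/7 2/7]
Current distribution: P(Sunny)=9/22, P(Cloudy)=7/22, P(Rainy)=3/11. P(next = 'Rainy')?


P(next=Rainy) = Σᵢ P(now=i)×P(i→Rainy)
= 9/22×9/23 + 7/22×3/22 + 3/11×2/7
= 81/506 + 21/484 + 6/77 = 21927/77924

P = 21927/77924 ≈ 0.2814


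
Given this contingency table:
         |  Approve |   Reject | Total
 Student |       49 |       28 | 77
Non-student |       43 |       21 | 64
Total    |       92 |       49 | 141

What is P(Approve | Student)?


P(Approve | Student) = 49/(49+28) = 49/77 = 7/11

P(Approve|Student) = 7/11 ≈ 63.64%


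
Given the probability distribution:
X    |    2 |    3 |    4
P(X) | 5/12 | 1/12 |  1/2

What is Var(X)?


E[X] = 37/12
E[X²] = 125/12
Var(X) = E[X²] - (E[X])² = 125/12 - 1369/144 = 131/144

Var(X) = 131/144 ≈ 0.9097


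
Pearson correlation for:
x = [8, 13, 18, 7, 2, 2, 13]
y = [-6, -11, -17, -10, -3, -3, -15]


n=7, Σx=63, Σy=-65, Σxy=-774, Σx²=783, Σy²=789
r = (7×(-774) - 63×(-65))/√((7×783 - 63²)(7×789 - (-65)²))
= -1323/√(1512×1298) = -1323/√1962576 ≈ -1323/1400.9197 ≈ -0.9444

r ≈ -0.9444


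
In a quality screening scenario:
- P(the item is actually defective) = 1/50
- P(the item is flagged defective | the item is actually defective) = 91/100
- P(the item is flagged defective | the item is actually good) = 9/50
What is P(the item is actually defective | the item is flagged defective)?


Using Bayes' theorem:
P(A|B) = P(B|A)·P(A) / P(B)

P(the item is flagged defective) = 91/100 × 1/50 + 9/50 × 49/50
= 91/5000 + 441/2500 = 973/5000

P(the item is actually defective|the item is flagged defective) = (91/5000) / (973/5000) = 13/139

P(the item is actually defective|the item is flagged defective) = 13/139 ≈ 9.35%


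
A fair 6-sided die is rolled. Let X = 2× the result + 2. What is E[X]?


E[die] = (1+6)/2 = 7/2
E[X] = 2×7/2 + 2 = 9

E[X] = 9


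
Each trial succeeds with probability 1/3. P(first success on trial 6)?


Geometric: P(X=6) = (1-p)^(k-1)×p = (2/3)^5×1/3 = 32/729

P(X=6) = 32/729 ≈ 4.39%


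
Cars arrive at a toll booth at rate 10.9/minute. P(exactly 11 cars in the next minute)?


Poisson(λ=10.9): P(X=11) = e^(-λ)×λ^k/k!
= e^(-10.9) × 10.9^11 / 11!
≈ 1.8458234e-05 × 258042640531 / 39916800 ≈ 0.119323

P(X=11) ≈ 0.119323 ≈ 11.93%


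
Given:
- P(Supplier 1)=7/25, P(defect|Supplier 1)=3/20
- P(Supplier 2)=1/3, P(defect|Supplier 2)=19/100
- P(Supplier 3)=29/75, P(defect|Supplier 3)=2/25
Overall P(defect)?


P(B) = Σ P(B|Aᵢ)×P(Aᵢ)
  3/20×7/25 = 21/500
  19/100×1/3 = 19/300
  2/25×29/75 = 58/1875
Sum = 511/3750

P(defect) = 511/3750 ≈ 13.63%


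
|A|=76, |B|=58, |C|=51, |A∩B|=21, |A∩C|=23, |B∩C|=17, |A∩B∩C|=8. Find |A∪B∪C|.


|A∪B∪C| = 76+58+51-21-23-17+8 = 132

|A∪B∪C| = 132


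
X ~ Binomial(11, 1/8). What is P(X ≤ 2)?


P(X ≤ 2) = Σ P(X=i) for i=0..2
P(X=0) = 1977326743/8589934592
P(X=1) = 3107227739/8589934592
P(X=2) = 2219448385/8589934592
Sum = 7304002867/8589934592

P(X ≤ 2) = 7304002867/8589934592 ≈ 85.03%


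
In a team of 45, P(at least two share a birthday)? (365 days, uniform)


P(all different) = Π(365-i)/365 for i=0..44
= 0.059024
P(match) = 1 - 0.059024 = 0.940976

P ≈ 0.9410 ≈ 94.10%


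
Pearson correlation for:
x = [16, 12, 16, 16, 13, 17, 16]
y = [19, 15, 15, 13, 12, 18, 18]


n=7, Σx=106, Σy=110, Σxy=1682, Σx²=1626, Σy²=1772
r = (7×1682 - 106×110)/√((7×1626 - 106²)(7×1772 - 110²))
= 114/√(146×304) = 114/√44384 ≈ 114/210.6751 ≈ 0.5411

r ≈ 0.5411


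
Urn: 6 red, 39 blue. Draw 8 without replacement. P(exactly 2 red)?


Hypergeometric: C(6,2)×C(39,6)/C(45,8)
= 15×3262623/215553195 = 4403/19393

P(X=2) = 4403/19393 ≈ 22.70%


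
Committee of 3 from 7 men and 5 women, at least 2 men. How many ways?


Count by #men:
  2M,1W: C(7,2)×C(5,1)=105
  3M,0W: C(7,3)×C(5,0)=35
Total = 140

140


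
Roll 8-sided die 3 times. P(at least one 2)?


P(no 2)^3 = (7/8)^3 = 343/512
P(≥1) = 1 - 343/512 = 169/512

P = 169/512 ≈ 33.01%


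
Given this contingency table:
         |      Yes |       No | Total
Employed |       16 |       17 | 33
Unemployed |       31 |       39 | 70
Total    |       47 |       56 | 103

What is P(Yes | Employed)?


P(Yes | Employed) = 16/(16+17) = 16/33

P(Yes|Employed) = 16/33 ≈ 48.48%


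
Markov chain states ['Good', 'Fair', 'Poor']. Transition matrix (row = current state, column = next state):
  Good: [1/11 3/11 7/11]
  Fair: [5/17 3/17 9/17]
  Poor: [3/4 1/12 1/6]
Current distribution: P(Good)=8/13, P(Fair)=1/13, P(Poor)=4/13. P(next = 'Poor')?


P(next=Poor) = Σᵢ P(now=i)×P(i→Poor)
= 8/13×7/11 + 1/13×9/17 + 4/13×1/6
= 56/143 + 9/221 + 2/39 = 3527/7293

P = 3527/7293 ≈ 0.4836


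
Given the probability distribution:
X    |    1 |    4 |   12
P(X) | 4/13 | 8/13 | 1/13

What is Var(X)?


E[X] = 48/13
E[X²] = 276/13
Var(X) = E[X²] - (E[X])² = 276/13 - 2304/169 = 1284/169

Var(X) = 1284/169 ≈ 7.5976


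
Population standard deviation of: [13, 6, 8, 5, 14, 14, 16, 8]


Mean = 84/8 = 21/2
  (13-21/2)²=25/4
  (6-21/2)²=81/4
  (8-21/2)²=25/4
  (5-21/2)²=121/4
  (14-21/2)²=49/4
  (14-21/2)²=49/4
  (16-21/2)²=121/4
  (8-21/2)²=25/4
Σ(x-μ)² = 124
σ² = 124/8 = 31/2

σ = √(31/2) ≈ 3.9370


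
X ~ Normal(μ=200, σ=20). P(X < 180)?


z = (180-200)/20 = -1.0
P(Z < -1.0) = 0.1587

P(X < 180) ≈ 0.1587


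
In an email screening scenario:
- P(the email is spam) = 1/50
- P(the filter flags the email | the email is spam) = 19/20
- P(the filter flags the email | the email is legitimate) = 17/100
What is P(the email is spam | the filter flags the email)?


Using Bayes' theorem:
P(A|B) = P(B|A)·P(A) / P(B)

P(the filter flags the email) = 19/20 × 1/50 + 17/100 × 49/50
= 19/1000 + 833/5000 = 116/625

P(the email is spam|the filter flags the email) = (19/1000) / (116/625) = 95/928

P(the email is spam|the filter flags the email) = 95/928 ≈ 10.24%


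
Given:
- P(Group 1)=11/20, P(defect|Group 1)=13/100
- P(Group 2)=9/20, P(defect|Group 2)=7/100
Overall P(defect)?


P(B) = Σ P(B|Aᵢ)×P(Aᵢ)
  13/100×11/20 = 143/2000
  7/100×9/20 = 63/2000
Sum = 103/1000

P(defect) = 103/1000 ≈ 10.30%


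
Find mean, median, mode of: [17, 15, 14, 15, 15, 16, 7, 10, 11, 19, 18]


Sorted: [7, 10, 11, 14, 15, 15, 15, 16, 17, 18, 19]
Mean = 157/11
Median = 15
Freq: {17: 1, 15: 3, 14: 1, 16: 1, 7: 1, 10: 1, 11: 1, 19: 1, 18: 1}
Mode: [15]

Mean=157/11, Median=15, Mode=15


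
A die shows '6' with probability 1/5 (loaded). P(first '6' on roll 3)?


Geometric: P(X=3) = (1-p)^(k-1)×p = (4/5)^2×1/5 = 16/125

P(X=3) = 16/125 ≈ 12.80%


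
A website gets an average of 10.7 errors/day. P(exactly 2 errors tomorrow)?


Poisson(λ=10.7): P(X=2) = e^(-λ)×λ^k/k!
= e^(-10.7) × 10.7^2 / 2!
≈ 2.254493791e-05 × 114.49 / 2 ≈ 0.001291

P(X=2) ≈ 0.001291 ≈ 0.13%


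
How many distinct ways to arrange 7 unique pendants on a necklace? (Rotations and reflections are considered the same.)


Free circular arrangements: rotations and reflections both identified.
(n-1)!/2 = 6!/2 = 720/2 = 360

360


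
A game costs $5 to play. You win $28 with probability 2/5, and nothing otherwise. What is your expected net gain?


E[gain] = (28-5)×2/5 + (-5)×3/5
= 46/5 - 3 = 31/5

Expected net gain = $31/5 ≈ $6.20


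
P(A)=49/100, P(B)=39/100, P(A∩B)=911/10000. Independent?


P(A)×P(B) = 1911/10000
P(A∩B) = 911/10000
Not equal → NOT independent

No, not independent


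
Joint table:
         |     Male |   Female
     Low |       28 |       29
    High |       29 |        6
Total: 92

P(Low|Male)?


P(Low|Male) = 28/(28+29) = 28/57

P = 28/57 ≈ 49.12%


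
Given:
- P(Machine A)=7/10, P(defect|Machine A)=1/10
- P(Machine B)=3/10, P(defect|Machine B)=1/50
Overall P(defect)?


P(B) = Σ P(B|Aᵢ)×P(Aᵢ)
  1/10×7/10 = 7/100
  1/50×3/10 = 3/500
Sum = 19/250

P(defect) = 19/250 ≈ 7.60%


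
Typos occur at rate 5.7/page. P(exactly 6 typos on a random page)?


Poisson(λ=5.7): P(X=6) = e^(-λ)×λ^k/k!
= e^(-5.7) × 5.7^6 / 6!
≈ 0.003345965457 × 34296.447249 / 720 ≈ 0.159382

P(X=6) ≈ 0.159382 ≈ 15.94%


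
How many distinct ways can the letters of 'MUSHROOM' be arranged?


Letters: 8, freq: {'M': 2, 'U': 1, 'S': 1, 'H': 1, 'R': 1, 'O': 2}
8!/(2!×1!×1!×1!×1!×2!) = 40320/4 = 10080

10080


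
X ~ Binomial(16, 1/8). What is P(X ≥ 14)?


P(X ≥ 14) = Σ P(X=i) for i=14..16
P(X=14) = 735/35184372088832
P(X=15) = 7/17592186044416
P(X=16) = 1/281474976710656
Sum = 5993/281474976710656

P(X ≥ 14) = 5993/281474976710656 ≈ 0.00%


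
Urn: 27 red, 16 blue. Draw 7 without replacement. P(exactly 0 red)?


Hypergeometric: C(27,0)×C(16,7)/C(43,7)
= 1×11440/32224114 = 440/1239389

P(X=0) = 440/1239389 ≈ 0.04%


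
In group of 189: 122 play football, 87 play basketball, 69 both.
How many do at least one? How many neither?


|A∪B| = 122+87-69 = 140
Neither = 189-140 = 49

At least one: 140; Neither: 49


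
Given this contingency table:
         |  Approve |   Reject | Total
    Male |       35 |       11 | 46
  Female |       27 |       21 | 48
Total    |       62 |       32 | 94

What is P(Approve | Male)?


P(Approve | Male) = 35/(35+11) = 35/46

P(Approve|Male) = 35/46 ≈ 76.09%


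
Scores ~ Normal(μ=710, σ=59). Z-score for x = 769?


z = (x - μ)/σ = (769 - 710)/59 = 1.0

z = 1.0


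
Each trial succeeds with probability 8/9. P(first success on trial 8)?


Geometric: P(X=8) = (1-p)^(k-1)×p = (1/9)^7×8/9 = 8/43046721

P(X=8) = 8/43046721 ≈ 0.00%


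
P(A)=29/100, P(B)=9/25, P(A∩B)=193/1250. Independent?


P(A)×P(B) = 261/2500
P(A∩B) = 193/1250
Not equal → NOT independent

No, not independent


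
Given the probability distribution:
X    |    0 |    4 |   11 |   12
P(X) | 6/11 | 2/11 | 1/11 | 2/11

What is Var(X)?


E[X] = 43/11
E[X²] = 441/11
Var(X) = E[X²] - (E[X])² = 441/11 - 1849/121 = 3002/121

Var(X) = 3002/121 ≈ 24.8099


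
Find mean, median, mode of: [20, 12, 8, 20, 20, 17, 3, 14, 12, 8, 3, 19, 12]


Sorted: [3, 3, 8, 8, 12, 12, 12, 14, 17, 19, 20, 20, 20]
Mean = 168/13
Median = 12
Freq: {20: 3, 12: 3, 8: 2, 17: 1, 3: 2, 14: 1, 19: 1}
Mode: [12, 20]

Mean=168/13, Median=12, Mode=[12, 20]


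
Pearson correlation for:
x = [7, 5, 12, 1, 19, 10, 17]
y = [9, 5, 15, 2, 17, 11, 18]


n=7, Σx=71, Σy=77, Σxy=1009, Σx²=969, Σy²=1069
r = (7×1009 - 71×77)/√((7×969 - 71²)(7×1069 - 77²))
= 1596/√(1742×1554) = 1596/√2707068 ≈ 1596/1645.3170 ≈ 0.9700

r ≈ 0.9700


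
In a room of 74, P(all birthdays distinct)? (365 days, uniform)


P(all different) = Π(365-i)/365 for i=0..73
= (365/365)×(364/365)×...×(292/365)
= 0.000351

P ≈ 0.0004 ≈ 0.04%


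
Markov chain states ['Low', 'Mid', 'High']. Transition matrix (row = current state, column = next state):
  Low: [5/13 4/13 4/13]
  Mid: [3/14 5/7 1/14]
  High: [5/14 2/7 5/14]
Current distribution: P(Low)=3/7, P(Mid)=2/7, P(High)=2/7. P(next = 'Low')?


P(next=Low) = Σᵢ P(now=i)×P(i→Low)
= 3/7×5/13 + 2/7×3/14 + 2/7×5/14
= 15/91 + 3/49 + 5/49 = 209/637

P = 209/637 ≈ 0.3281


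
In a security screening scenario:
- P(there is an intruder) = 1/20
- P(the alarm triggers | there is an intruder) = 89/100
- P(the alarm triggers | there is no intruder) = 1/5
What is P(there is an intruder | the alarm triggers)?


Using Bayes' theorem:
P(A|B) = P(B|A)·P(A) / P(B)

P(the alarm triggers) = 89/100 × 1/20 + 1/5 × 19/20
= 89/2000 + 19/100 = 469/2000

P(there is an intruder|the alarm triggers) = (89/2000) / (469/2000) = 89/469

P(there is an intruder|the alarm triggers) = 89/469 ≈ 18.98%


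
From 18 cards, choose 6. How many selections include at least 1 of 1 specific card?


Complement: C(18,6) - C(17,6) = 18564 - 12376 = 6188

6188


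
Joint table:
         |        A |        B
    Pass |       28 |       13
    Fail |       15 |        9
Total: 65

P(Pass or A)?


P(Pass∨A) = P(Pass) + P(A) - P(Pass∧A)
= (41 + 43 - 28)/65 = 56/65

P = 56/65 ≈ 86.15%


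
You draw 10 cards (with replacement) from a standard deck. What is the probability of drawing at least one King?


P(not a King) = 48/52 = 12/13
P(none in 10 draws) = (12/13)^10 = 61917364224/137858491849
P(≥1 King) = 1 - 61917364224/137858491849 = 75941127625/137858491849

P = 75941127625/137858491849 ≈ 55.09%


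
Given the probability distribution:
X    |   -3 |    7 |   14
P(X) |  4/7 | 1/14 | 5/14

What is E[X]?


E[X] = Σ x·P(X=x)
= (-3)×(4/7) + (7)×(1/14) + (14)×(5/14)
= 53/14

E[X] = 53/14


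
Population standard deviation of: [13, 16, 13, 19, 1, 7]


Mean = 69/6 = 23/2
  (13-23/2)²=9/4
  (16-23/2)²=81/4
  (13-23/2)²=9/4
  (19-23/2)²=225/4
  (1-23/2)²=441/4
  (7-23/2)²=81/4
Σ(x-μ)² = 423/2
σ² = (423/2)/6 = 141/4

σ = √(141/4) ≈ 5.9372


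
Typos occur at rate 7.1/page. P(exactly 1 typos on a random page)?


Poisson(λ=7.1): P(X=1) = e^(-λ)×λ^k/k!
= e^(-7.1) × 7.1^1 / 1!
≈ 0.0008251049233 × 7.1 / 1 ≈ 0.005858

P(X=1) ≈ 0.005858 ≈ 0.59%


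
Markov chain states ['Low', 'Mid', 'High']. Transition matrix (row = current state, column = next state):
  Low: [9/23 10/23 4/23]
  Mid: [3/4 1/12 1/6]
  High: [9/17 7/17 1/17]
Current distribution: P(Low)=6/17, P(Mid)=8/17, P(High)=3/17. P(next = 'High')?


P(next=High) = Σᵢ P(now=i)×P(i→High)
= 6/17×4/23 + 8/17×1/6 + 3/17×1/17
= 24/391 + 4/51 + 3/289 = 2995/19941

P = 2995/19941 ≈ 0.1502


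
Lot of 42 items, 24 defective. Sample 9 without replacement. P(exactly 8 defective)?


Hypergeometric: C(24,8)×C(18,1)/C(42,9)
= 735471×18/445891810 = 20493/690235

P(X=8) = 20493/690235 ≈ 2.97%


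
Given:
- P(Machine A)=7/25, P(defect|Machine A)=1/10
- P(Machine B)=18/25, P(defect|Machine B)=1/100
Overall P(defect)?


P(B) = Σ P(B|Aᵢ)×P(Aᵢ)
  1/10×7/25 = 7/250
  1/100×18/25 = 9/1250
Sum = 22/625

P(defect) = 22/625 ≈ 3.52%


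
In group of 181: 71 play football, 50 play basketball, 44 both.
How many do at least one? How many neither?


|A∪B| = 71+50-44 = 77
Neither = 181-77 = 104

At least one: 77; Neither: 104


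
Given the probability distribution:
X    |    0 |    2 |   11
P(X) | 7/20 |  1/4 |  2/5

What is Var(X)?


E[X] = 49/10
E[X²] = 247/5
Var(X) = E[X²] - (E[X])² = 247/5 - 2401/100 = 2539/100

Var(X) = 2539/100 ≈ 25.3900


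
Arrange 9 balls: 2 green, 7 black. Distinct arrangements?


9!/(2!×7!) = 36

36


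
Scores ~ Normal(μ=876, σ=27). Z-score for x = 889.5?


z = (x - μ)/σ = (889.5 - 876)/27 = 0.5

z = 0.5


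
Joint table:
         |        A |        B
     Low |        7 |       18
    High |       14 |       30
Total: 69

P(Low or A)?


P(Low∨A) = P(Low) + P(A) - P(Low∧A)
= (25 + 21 - 7)/69 = 39/69 = 13/23

P = 13/23 ≈ 56.52%


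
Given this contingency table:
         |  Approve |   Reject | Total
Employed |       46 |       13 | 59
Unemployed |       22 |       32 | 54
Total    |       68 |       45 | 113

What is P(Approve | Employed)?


P(Approve | Employed) = 46/(46+13) = 46/59

P(Approve|Employed) = 46/59 ≈ 77.97%


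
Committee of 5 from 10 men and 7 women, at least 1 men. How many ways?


Count by #men:
  1M,4W: C(10,1)×C(7,4)=350
  2M,3W: C(10,2)×C(7,3)=1575
  3M,2W: C(10,3)×C(7,2)=2520
  4M,1W: C(10,4)×C(7,1)=1470
  5M,0W: C(10,5)×C(7,0)=252
Total = 6167

6167


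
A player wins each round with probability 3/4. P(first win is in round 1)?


Geometric: P(X=1) = (1-p)^(k-1)×p = (1/4)^0×3/4 = 3/4

P(X=1) = 3/4 ≈ 75.00%


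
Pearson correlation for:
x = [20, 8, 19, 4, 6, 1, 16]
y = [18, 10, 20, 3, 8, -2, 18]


n=7, Σx=74, Σy=75, Σxy=1166, Σx²=1134, Σy²=1225
r = (7×1166 - 74×75)/√((7×1134 - 74²)(7×1225 - 75²))
= 2612/√(2462×2950) = 2612/√7262900 ≈ 2612/2694.9768 ≈ 0.9692

r ≈ 0.9692


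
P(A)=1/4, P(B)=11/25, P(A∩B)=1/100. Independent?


P(A)×P(B) = 11/100
P(A∩B) = 1/100
Not equal → NOT independent

No, not independent


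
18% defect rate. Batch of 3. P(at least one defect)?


P(all good) = (41/50)^3 = 68921/125000
P(≥1 defect) = 56079/125000

P = 56079/125000 ≈ 44.86%


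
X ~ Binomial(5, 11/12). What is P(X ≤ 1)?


P(X ≤ 1) = Σ P(X=i) for i=0..1
P(X=0) = 1/248832
P(X=1) = 55/248832
Sum = 7/31104

P(X ≤ 1) = 7/31104 ≈ 0.02%


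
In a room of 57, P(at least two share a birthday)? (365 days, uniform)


P(all different) = Π(365-i)/365 for i=0..56
= 0.009878
P(match) = 1 - 0.009878 = 0.990122

P ≈ 0.9901 ≈ 99.01%


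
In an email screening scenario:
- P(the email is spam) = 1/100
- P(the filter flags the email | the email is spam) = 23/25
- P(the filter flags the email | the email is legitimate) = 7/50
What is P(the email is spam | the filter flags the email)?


Using Bayes' theorem:
P(A|B) = P(B|A)·P(A) / P(B)

P(the filter flags the email) = 23/25 × 1/100 + 7/50 × 99/100
= 23/2500 + 693/5000 = 739/5000

P(the email is spam|the filter flags the email) = (23/2500) / (739/5000) = 46/739

P(the email is spam|the filter flags the email) = 46/739 ≈ 6.22%


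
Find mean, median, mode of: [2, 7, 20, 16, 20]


Sorted: [2, 7, 16, 20, 20]
Mean = 65/5 = 13
Median = 16
Freq: {2: 1, 7: 1, 20: 2, 16: 1}
Mode: [20]

Mean=13, Median=16, Mode=20


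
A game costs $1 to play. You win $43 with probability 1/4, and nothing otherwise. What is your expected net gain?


E[gain] = (43-1)×1/4 + (-1)×3/4
= 21/2 - 3/4 = 39/4

Expected net gain = $39/4 ≈ $9.75


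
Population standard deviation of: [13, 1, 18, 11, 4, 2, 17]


Mean = 66/7
  (13-66/7)²=625/49
  (1-66/7)²=3481/49
  (18-66/7)²=3600/49
  (11-66/7)²=121/49
  (4-66/7)²=1444/49
  (2-66/7)²=2704/49
  (17-66/7)²=2809/49
Σ(x-μ)² = 2112/7
σ² = (2112/7)/7 = 2112/49

σ = √(2112/49) ≈ 6.5652


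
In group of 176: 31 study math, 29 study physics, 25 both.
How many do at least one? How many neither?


|A∪B| = 31+29-25 = 35
Neither = 176-35 = 141

At least one: 35; Neither: 141


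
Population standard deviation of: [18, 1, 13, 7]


Mean = 39/4
  (18-39/4)²=1089/16
  (1-39/4)²=1225/16
  (13-39/4)²=169/16
  (7-39/4)²=121/16
Σ(x-μ)² = 651/4
σ² = (651/4)/4 = 651/16

σ = √(651/16) ≈ 6.3787


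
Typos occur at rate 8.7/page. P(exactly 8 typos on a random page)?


Poisson(λ=8.7): P(X=8) = e^(-λ)×λ^k/k!
= e^(-8.7) × 8.7^8 / 8!
≈ 0.000166585811 × 32821167.1544 / 40320 ≈ 0.135604

P(X=8) ≈ 0.135604 ≈ 13.56%


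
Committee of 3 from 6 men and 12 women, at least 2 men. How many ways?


Count by #men:
  2M,1W: C(6,2)×C(12,1)=180
  3M,0W: C(6,3)×C(12,0)=20
Total = 200

200


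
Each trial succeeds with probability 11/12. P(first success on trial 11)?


Geometric: P(X=11) = (1-p)^(k-1)×p = (1/12)^10×11/12 = 11/743008370688

P(X=11) = 11/743008370688 ≈ 0.00%


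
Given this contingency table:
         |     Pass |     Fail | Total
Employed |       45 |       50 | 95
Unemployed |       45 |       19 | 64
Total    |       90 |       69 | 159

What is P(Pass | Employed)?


P(Pass | Employed) = 45/(45+50) = 45/95 = 9/19

P(Pass|Employed) = 9/19 ≈ 47.37%


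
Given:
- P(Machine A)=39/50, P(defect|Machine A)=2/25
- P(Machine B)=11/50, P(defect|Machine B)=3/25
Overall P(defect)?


P(B) = Σ P(B|Aᵢ)×P(Aᵢ)
  2/25×39/50 = 39/625
  3/25×11/50 = 33/1250
Sum = 111/1250

P(defect) = 111/1250 ≈ 8.88%


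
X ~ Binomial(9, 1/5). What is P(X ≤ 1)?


P(X ≤ 1) = Σ P(X=i) for i=0..1
P(X=0) = 262144/1953125
P(X=1) = 589824/1953125
Sum = 851968/1953125

P(X ≤ 1) = 851968/1953125 ≈ 43.62%


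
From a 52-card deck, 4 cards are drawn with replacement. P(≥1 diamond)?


P(not a diamond) = 39/52 = 3/4
P(none in 4 draws) = (3/4)^4 = 81/256
P(≥1 diamond) = 1 - 81/256 = 175/256

P = 175/256 ≈ 68.36%


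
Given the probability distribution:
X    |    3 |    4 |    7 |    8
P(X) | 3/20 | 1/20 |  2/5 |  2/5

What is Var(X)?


E[X] = 133/20
E[X²] = 947/20
Var(X) = E[X²] - (E[X])² = 947/20 - 17689/400 = 1251/400

Var(X) = 1251/400 ≈ 3.1275


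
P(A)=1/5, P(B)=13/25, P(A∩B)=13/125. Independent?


P(A)×P(B) = 13/125
P(A∩B) = 13/125
Equal ✓ → Independent

Yes, independent


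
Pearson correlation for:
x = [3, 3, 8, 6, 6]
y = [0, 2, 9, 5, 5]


n=5, Σx=26, Σy=21, Σxy=138, Σx²=154, Σy²=135
r = (5×138 - 26×21)/√((5×154 - 26²)(5×135 - 21²))
= 144/√(94×234) = 144/√21996 ≈ 144/148.3105 ≈ 0.9709

r ≈ 0.9709


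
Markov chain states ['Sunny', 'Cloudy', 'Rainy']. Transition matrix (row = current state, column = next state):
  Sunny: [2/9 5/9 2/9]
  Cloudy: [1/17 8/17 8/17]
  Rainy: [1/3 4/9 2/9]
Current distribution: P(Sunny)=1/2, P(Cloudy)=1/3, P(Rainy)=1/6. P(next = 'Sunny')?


P(next=Sunny) = Σᵢ P(now=i)×P(i→Sunny)
= 1/2×2/9 + 1/3×1/17 + 1/6×1/3
= 1/9 + 1/51 + 1/18 = 19/102

P = 19/102 ≈ 0.1863


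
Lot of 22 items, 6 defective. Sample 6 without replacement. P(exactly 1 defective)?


Hypergeometric: C(6,1)×C(16,5)/C(22,6)
= 6×4368/74613 = 1248/3553

P(X=1) = 1248/3553 ≈ 35.13%


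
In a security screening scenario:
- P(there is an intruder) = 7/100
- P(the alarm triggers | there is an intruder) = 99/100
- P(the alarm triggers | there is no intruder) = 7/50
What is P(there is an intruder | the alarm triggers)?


Using Bayes' theorem:
P(A|B) = P(B|A)·P(A) / P(B)

P(the alarm triggers) = 99/100 × 7/100 + 7/50 × 93/100
= 693/10000 + 651/5000 = 399/2000

P(there is an intruder|the alarm triggers) = (693/10000) / (399/2000) = 33/95

P(there is an intruder|the alarm triggers) = 33/95 ≈ 34.74%


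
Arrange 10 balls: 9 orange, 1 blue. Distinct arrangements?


10!/(9!×1!) = 10

10


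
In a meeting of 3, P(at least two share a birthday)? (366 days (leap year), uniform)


P(all different) = Π(366-i)/366 for i=0..2
= 0.991818
P(match) = 1 - 0.991818 = 0.008182

P ≈ 0.0082 ≈ 0.82%


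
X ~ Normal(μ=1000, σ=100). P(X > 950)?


z = (950-1000)/100 = -0.5
P(X > 950) = 1 - P(Z ≤ -0.5) = 1 - 0.3085 = 0.6915

P(X > 950) ≈ 0.6915


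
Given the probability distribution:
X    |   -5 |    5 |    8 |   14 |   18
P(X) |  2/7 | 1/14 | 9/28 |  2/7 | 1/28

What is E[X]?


E[X] = Σ x·P(X=x)
= (-5)×(2/7) + (5)×(1/14) + (8)×(9/28) + (14)×(2/7) + (18)×(1/28)
= 43/7

E[X] = 43/7


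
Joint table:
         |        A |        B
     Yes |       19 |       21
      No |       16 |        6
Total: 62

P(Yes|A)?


P(Yes|A) = 19/(19+16) = 19/35

P = 19/35 ≈ 54.29%


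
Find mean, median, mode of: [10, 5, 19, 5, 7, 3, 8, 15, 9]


Sorted: [3, 5, 5, 7, 8, 9, 10, 15, 19]
Mean = 81/9 = 9
Median = 8
Freq: {10: 1, 5: 2, 19: 1, 7: 1, 3: 1, 8: 1, 15: 1, 9: 1}
Mode: [5]

Mean=9, Median=8, Mode=5


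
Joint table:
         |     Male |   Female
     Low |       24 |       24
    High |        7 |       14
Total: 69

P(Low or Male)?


P(Low∨Male) = P(Low) + P(Male) - P(Low∧Male)
= (48 + 31 - 24)/69 = 55/69

P = 55/69 ≈ 79.71%


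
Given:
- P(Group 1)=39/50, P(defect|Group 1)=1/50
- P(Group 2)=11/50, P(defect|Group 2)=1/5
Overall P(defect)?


P(B) = Σ P(B|Aᵢ)×P(Aᵢ)
  1/50×39/50 = 39/2500
  1/5×11/50 = 11/250
Sum = 149/2500

P(defect) = 149/2500 ≈ 5.96%


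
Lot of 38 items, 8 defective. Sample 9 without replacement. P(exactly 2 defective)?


Hypergeometric: C(8,2)×C(30,7)/C(38,9)
= 28×2035800/163011640 = 1425060/4075291

P(X=2) = 1425060/4075291 ≈ 34.97%


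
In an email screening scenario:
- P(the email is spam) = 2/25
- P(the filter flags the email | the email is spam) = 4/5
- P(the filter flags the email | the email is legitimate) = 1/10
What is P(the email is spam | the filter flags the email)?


Using Bayes' theorem:
P(A|B) = P(B|A)·P(A) / P(B)

P(the filter flags the email) = 4/5 × 2/25 + 1/10 × 23/25
= 8/125 + 23/250 = 39/250

P(the email is spam|the filter flags the email) = (8/125) / (39/250) = 16/39

P(the email is spam|the filter flags the email) = 16/39 ≈ 41.03%


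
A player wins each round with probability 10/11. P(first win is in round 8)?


Geometric: P(X=8) = (1-p)^(k-1)×p = (1/11)^7×10/11 = 10/214358881

P(X=8) = 10/214358881 ≈ 0.00%


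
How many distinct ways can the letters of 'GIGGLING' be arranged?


Letters: 8, freq: {'G': 4, 'I': 2, 'L': 1, 'N': 1}
8!/(4!×2!×1!×1!) = 40320/48 = 840

840


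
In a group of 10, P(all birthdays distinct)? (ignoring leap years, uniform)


P(all different) = Π(365-i)/365 for i=0..9
= (365/365)×(364/365)×...×(356/365)
= 0.883052

P ≈ 0.8831 ≈ 88.31%


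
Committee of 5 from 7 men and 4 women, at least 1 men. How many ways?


Count by #men:
  1M,4W: C(7,1)×C(4,4)=7
  2M,3W: C(7,2)×C(4,3)=84
  3M,2W: C(7,3)×C(4,2)=210
  4M,1W: C(7,4)×C(4,1)=140
  5M,0W: C(7,5)×C(4,0)=21
Total = 462

462


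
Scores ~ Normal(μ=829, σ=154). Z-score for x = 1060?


z = (x - μ)/σ = (1060 - 829)/154 = 1.5

z = 1.5


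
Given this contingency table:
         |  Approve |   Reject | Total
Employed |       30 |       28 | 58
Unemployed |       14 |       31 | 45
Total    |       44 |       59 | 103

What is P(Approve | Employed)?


P(Approve | Employed) = 30/(30+28) = 30/58 = 15/29

P(Approve|Employed) = 15/29 ≈ 51.72%


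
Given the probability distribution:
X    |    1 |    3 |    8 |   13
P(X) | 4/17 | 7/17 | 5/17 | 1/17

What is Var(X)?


E[X] = 78/17
E[X²] = 556/17
Var(X) = E[X²] - (E[X])² = 556/17 - 6084/289 = 3368/289

Var(X) = 3368/289 ≈ 11.6540


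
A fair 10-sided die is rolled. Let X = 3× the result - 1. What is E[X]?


E[die] = (1+10)/2 = 11/2
E[X] = 3×11/2 - 1 = 31/2

E[X] = 31/2


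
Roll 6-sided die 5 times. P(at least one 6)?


P(no 6)^5 = (5/6)^5 = 3125/7776
P(≥1) = 1 - 3125/7776 = 4651/7776

P = 4651/7776 ≈ 59.81%


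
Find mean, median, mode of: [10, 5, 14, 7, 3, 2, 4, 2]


Sorted: [2, 2, 3, 4, 5, 7, 10, 14]
Mean = 47/8
Median = 9/2
Freq: {10: 1, 5: 1, 14: 1, 7: 1, 3: 1, 2: 2, 4: 1}
Mode: [2]

Mean=47/8, Median=9/2, Mode=2


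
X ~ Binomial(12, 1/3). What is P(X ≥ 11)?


P(X ≥ 11) = Σ P(X=i) for i=11..12
P(X=11) = 8/177147
P(X=12) = 1/531441
Sum = 25/531441

P(X ≥ 11) = 25/531441 ≈ 0.00%


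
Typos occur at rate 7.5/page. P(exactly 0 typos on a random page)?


Poisson(λ=7.5): P(X=0) = e^(-λ)×λ^k/k!
= e^(-7.5) × 7.5^0 / 0!
≈ 0.0005530843701 × 1 / 1 ≈ 0.000553

P(X=0) ≈ 0.000553 ≈ 0.06%


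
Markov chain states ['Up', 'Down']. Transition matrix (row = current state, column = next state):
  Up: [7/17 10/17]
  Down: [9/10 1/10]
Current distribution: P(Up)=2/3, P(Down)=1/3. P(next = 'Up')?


P(next=Up) = Σᵢ P(now=i)×P(i→Up)
= 2/3×7/17 + 1/3×9/10
= 14/51 + 3/10 = 293/510

P = 293/510 ≈ 0.5745


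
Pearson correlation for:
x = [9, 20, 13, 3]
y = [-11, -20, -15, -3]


n=4, Σx=45, Σy=-49, Σxy=-703, Σx²=659, Σy²=755
r = (4×(-703) - 45×(-49))/√((4×659 - 45²)(4×755 - (-49)²))
= -607/√(611×619) = -607/√378209 ≈ -607/614.9870 ≈ -0.9870

r ≈ -0.9870


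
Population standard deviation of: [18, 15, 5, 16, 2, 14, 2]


Mean = 72/7
  (18-72/7)²=2916/49
  (15-72/7)²=1089/49
  (5-72/7)²=1369/49
  (16-72/7)²=1600/49
  (2-72/7)²=3364/49
  (14-72/7)²=676/49
  (2-72/7)²=3364/49
Σ(x-μ)² = 2054/7
σ² = (2054/7)/7 = 2054/49

σ = √(2054/49) ≈ 6.4744


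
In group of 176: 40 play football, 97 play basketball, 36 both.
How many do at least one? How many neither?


|A∪B| = 40+97-36 = 101
Neither = 176-101 = 75

At least one: 101; Neither: 75


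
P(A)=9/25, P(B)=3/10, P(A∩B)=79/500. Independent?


P(A)×P(B) = 27/250
P(A∩B) = 79/500
Not equal → NOT independent

No, not independent


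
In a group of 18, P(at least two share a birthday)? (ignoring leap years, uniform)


P(all different) = Π(365-i)/365 for i=0..17
= 0.653089
P(match) = 1 - 0.653089 = 0.346911

P ≈ 0.3469 ≈ 34.69%


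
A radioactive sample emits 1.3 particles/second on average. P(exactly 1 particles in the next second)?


Poisson(λ=1.3): P(X=1) = e^(-λ)×λ^k/k!
= e^(-1.3) × 1.3^1 / 1!
≈ 0.272531793 × 1.3 / 1 ≈ 0.354291

P(X=1) ≈ 0.354291 ≈ 35.43%


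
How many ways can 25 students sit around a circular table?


Circular arrangements of 25 distinct objects: fix one position to break rotational symmetry.
(n-1)! = 24! = 620448401733239439360000

620448401733239439360000


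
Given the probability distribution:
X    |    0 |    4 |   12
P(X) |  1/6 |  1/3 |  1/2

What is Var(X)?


E[X] = 22/3
E[X²] = 232/3
Var(X) = E[X²] - (E[X])² = 232/3 - 484/9 = 212/9

Var(X) = 212/9 ≈ 23.5556


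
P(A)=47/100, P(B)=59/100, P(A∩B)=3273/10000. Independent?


P(A)×P(B) = 2773/10000
P(A∩B) = 3273/10000
Not equal → NOT independent

No, not independent


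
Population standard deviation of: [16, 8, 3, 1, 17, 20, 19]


Mean = 84/7 = 12
  (16-12)²=16
  (8-12)²=16
  (3-12)²=81
  (1-12)²=121
  (17-12)²=25
  (20-12)²=64
  (19-12)²=49
Σ(x-μ)² = 372
σ² = 372/7

σ = √(372/7) ≈ 7.2899


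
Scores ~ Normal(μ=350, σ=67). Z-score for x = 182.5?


z = (x - μ)/σ = (182.5 - 350)/67 = -2.5

z = -2.5


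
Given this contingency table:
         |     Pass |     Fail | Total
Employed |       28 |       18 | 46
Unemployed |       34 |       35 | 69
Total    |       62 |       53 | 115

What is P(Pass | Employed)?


P(Pass | Employed) = 28/(28+18) = 28/46 = 14/23

P(Pass|Employed) = 14/23 ≈ 60.87%


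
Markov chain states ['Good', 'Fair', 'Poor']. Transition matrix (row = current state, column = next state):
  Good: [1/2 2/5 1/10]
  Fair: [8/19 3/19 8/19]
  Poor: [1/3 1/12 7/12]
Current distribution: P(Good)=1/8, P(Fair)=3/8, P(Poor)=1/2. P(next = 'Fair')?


P(next=Fair) = Σᵢ P(now=i)×P(i→Fair)
= 1/8×2/5 + 3/8×3/19 + 1/2×1/12
= 1/20 + 9/152 + 1/24 = 43/285

P = 43/285 ≈ 0.1509


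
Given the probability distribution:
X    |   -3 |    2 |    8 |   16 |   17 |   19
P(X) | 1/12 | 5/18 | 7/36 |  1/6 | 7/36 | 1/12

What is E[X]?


E[X] = Σ x·P(X=x)
= (-3)×(1/12) + (2)×(5/18) + (8)×(7/36) + (16)×(1/6) + (17)×(7/36) + (19)×(1/12)
= 113/12

E[X] = 113/12


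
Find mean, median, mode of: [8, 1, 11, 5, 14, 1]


Sorted: [1, 1, 5, 8, 11, 14]
Mean = 40/6 = 20/3
Median = 13/2
Freq: {8: 1, 1: 2, 11: 1, 5: 1, 14: 1}
Mode: [1]

Mean=20/3, Median=13/2, Mode=1


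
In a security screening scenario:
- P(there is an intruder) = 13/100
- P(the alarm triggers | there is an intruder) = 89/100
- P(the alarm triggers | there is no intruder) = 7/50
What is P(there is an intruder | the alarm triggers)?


Using Bayes' theorem:
P(A|B) = P(B|A)·P(A) / P(B)

P(the alarm triggers) = 89/100 × 13/100 + 7/50 × 87/100
= 1157/10000 + 609/5000 = 19/80

P(there is an intruder|the alarm triggers) = (1157/10000) / (19/80) = 1157/2375

P(there is an intruder|the alarm triggers) = 1157/2375 ≈ 48.72%


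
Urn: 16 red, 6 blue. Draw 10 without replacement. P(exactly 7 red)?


Hypergeometric: C(16,7)×C(6,3)/C(22,10)
= 11440×20/646646 = 800/2261

P(X=7) = 800/2261 ≈ 35.38%


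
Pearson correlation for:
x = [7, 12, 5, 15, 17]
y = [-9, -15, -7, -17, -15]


n=5, Σx=56, Σy=-63, Σxy=-788, Σx²=732, Σy²=869
r = (5×(-788) - 56×(-63))/√((5×732 - 56²)(5×869 - (-63)²))
= -412/√(524×376) = -412/√197024 ≈ -412/443.8739 ≈ -0.9282

r ≈ -0.9282


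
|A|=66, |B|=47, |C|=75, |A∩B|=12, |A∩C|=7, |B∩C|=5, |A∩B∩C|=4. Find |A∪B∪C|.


|A∪B∪C| = 66+47+75-12-7-5+4 = 168

|A∪B∪C| = 168


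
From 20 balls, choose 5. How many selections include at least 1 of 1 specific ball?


Complement: C(20,5) - C(19,5) = 15504 - 11628 = 3876

3876


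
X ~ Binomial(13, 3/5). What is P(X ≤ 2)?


P(X ≤ 2) = Σ P(X=i) for i=0..2
P(X=0) = 8192/1220703125
P(X=1) = 159744/1220703125
P(X=2) = 1437696/1220703125
Sum = 1605632/1220703125

P(X ≤ 2) = 1605632/1220703125 ≈ 0.13%


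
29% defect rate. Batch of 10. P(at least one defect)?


P(all good) = (71/100)^10 = 3255243551009881201/100000000000000000000
P(≥1 defect) = 96744756448990118799/100000000000000000000

P = 96744756448990118799/100000000000000000000 ≈ 96.74%


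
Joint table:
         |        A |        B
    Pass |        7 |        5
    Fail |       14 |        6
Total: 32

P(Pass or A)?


P(Pass∨A) = P(Pass) + P(A) - P(Pass∧A)
= (12 + 21 - 7)/32 = 26/32 = 13/16

P = 13/16 ≈ 81.25%


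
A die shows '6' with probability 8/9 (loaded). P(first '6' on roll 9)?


Geometric: P(X=9) = (1-p)^(k-1)×p = (1/9)^8×8/9 = 8/387420489

P(X=9) = 8/387420489 ≈ 0.00%


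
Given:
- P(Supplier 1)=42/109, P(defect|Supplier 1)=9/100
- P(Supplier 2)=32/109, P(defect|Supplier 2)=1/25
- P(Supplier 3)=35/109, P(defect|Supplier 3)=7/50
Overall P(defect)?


P(B) = Σ P(B|Aᵢ)×P(Aᵢ)
  9/100×42/109 = 189/5450
  1/25×32/109 = 32/2725
  7/50×35/109 = 49/1090
Sum = 249/2725

P(defect) = 249/2725 ≈ 9.14%


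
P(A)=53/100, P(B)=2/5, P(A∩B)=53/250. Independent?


P(A)×P(B) = 53/250
P(A∩B) = 53/250
Equal ✓ → Independent

Yes, independent


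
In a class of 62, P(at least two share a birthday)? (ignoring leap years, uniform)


P(all different) = Π(365-i)/365 for i=0..61
= 0.004090
P(match) = 1 - 0.004090 = 0.995910

P ≈ 0.9959 ≈ 99.59%


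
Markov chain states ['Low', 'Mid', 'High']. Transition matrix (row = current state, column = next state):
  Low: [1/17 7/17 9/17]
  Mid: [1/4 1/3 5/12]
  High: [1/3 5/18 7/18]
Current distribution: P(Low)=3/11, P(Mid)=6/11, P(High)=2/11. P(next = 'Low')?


P(next=Low) = Σᵢ P(now=i)×P(i→Low)
= 3/11×1/17 + 6/11×1/4 + 2/11×1/3
= 3/187 + 3/22 + 2/33 = 239/1122

P = 239/1122 ≈ 0.2130


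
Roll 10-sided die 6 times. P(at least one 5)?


P(no 5)^6 = (9/10)^6 = 531441/1000000
P(≥1) = 1 - 531441/1000000 = 468559/1000000

P = 468559/1000000 ≈ 46.86%


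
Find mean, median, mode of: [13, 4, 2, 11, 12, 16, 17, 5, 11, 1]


Sorted: [1, 2, 4, 5, 11, 11, 12, 13, 16, 17]
Mean = 92/10 = 46/5
Median = 11
Freq: {13: 1, 4: 1, 2: 1, 11: 2, 12: 1, 16: 1, 17: 1, 5: 1, 1: 1}
Mode: [11]

Mean=46/5, Median=11, Mode=11


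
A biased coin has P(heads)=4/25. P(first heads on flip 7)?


Geometric: P(X=7) = (1-p)^(k-1)×p = (21/25)^6×4/25 = 343064484/6103515625

P(X=7) = 343064484/6103515625 ≈ 5.62%


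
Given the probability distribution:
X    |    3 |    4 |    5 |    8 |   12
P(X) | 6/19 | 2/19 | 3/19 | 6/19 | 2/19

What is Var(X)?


E[X] = 113/19
E[X²] = 833/19
Var(X) = E[X²] - (E[X])² = 833/19 - 12769/361 = 3058/361

Var(X) = 3058/361 ≈ 8.4709


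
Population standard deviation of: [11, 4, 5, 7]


Mean = 27/4
  (11-27/4)²=289/16
  (4-27/4)²=121/16
  (5-27/4)²=49/16
  (7-27/4)²=1/16
Σ(x-μ)² = 115/4
σ² = (115/4)/4 = 115/16

σ = √(115/16) ≈ 2.6810


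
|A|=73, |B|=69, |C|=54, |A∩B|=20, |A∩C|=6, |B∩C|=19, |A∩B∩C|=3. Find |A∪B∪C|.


|A∪B∪C| = 73+69+54-20-6-19+3 = 154

|A∪B∪C| = 154


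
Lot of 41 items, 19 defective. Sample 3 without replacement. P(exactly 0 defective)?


Hypergeometric: C(19,0)×C(22,3)/C(41,3)
= 1×1540/10660 = 77/533

P(X=0) = 77/533 ≈ 14.45%


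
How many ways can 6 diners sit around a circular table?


Circular arrangements of 6 distinct objects: fix one position to break rotational symmetry.
(n-1)! = 5! = 120

120


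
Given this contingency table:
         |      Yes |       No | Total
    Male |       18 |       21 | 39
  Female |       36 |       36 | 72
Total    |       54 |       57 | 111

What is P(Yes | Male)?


P(Yes | Male) = 18/(18+21) = 18/39 = 6/13

P(Yes|Male) = 6/13 ≈ 46.15%
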